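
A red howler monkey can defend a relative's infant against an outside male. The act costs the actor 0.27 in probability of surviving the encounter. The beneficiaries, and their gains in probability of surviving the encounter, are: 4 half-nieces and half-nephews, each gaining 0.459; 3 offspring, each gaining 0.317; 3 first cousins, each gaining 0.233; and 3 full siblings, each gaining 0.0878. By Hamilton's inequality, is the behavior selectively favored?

Hamilton's rule: the trait is favored when the sum of r·B over every recipient exceeds the actor's cost C.
r to a half-niece or half-nephew = 0.125 (half-aunt/uncle↔niece/nephew: one path of length 3: r = (1/2)^3 = 1/8).
r to an offspring = 0.5 (one parent–offspring link: r = (1/2)^1 = 1/2).
r to a first cousin = 1/8 (first cousins share one grandparent pair — two paths of length 4: r = 2·(1/2)^4 = 1/8).
r to a full sibling = 1/2 (full sibs share both parents — two paths of length 2: r = 2·(1/2)^2 = 1/2).
Summing one r·B term per recipient: 4·0.125·0.459 + 3·0.5·0.317 + 3·0.125·0.233 + 3·0.5·0.0878 = 0.924075.
0.924075 > 0.27: the indirect benefit exceeds the cost.

Yes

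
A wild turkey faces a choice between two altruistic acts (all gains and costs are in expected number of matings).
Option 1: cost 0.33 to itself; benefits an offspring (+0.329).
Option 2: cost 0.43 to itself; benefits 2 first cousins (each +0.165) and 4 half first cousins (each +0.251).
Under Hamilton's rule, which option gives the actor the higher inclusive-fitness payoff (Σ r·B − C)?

Option 1: r to an offspring = 0.5.
Option 1: Σ r·B − C = (1·0.5·0.329) − 0.33 = -0.1655.
Option 2: r to a first cousin = 0.125.
Option 2: r to a half first cousin = 0.0625.
Option 2: Σ r·B − C = (2·0.125·0.165 + 4·0.0625·0.251) − 0.43 = -0.326.
Option 1 has the higher net inclusive-fitness payoff.

Option 1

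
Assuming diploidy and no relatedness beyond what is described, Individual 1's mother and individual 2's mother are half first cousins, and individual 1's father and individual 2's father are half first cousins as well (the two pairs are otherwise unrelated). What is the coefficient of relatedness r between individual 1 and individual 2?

0.03125

With two independent routes of shared ancestry, r is the sum of the two contributions.
Individual 1 and individual 2 are related in two ways: half second cousins through their mothers (r = 1/64) and half second cousins through their fathers (r = 1/64).
r = 1/64 + 1/64 = 0.03125.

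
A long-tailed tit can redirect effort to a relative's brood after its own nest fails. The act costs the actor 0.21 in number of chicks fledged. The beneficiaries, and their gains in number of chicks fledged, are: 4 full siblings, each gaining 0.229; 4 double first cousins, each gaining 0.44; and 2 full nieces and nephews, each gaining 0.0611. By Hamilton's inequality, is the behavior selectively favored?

Hamilton's rule: the trait is favored when the sum of r·B over every recipient exceeds the actor's cost C.
r to a full sibling = 1/2 (full sibs share both parents — two paths of length 2: r = 2·(1/2)^2 = 1/2).
r to a double first cousin = 1/4 (double first cousins share both grandparent pairs — four paths of length 4: r = 4·(1/2)^4 = 1/4).
r to a full niece or nephew = 0.25 (full aunt/uncle↔niece/nephew: two paths of length 3 through the shared grandparent pair: r = 2·(1/2)^3 = 1/4).
Summing one r·B term per recipient: 4·0.5·0.229 + 4·0.25·0.44 + 2·0.25·0.0611 = 0.92855.
0.92855 > 0.21: the indirect benefit exceeds the cost.

Yes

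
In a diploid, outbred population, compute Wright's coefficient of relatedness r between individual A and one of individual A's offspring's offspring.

0.25

Each parent–offspring link contributes a factor of 1/2, and independent paths through distinct common ancestors add.
Two parent–offspring links: r = (1/2)^2 = 1/4.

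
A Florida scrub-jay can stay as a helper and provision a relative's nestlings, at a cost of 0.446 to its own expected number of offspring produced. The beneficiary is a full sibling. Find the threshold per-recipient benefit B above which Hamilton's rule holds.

r to a full sibling = 0.5 (full sibs share both parents — two paths of length 2: r = 2·(1/2)^2 = 1/2).
Hamilton's rule with n recipients of equal r: n·r·B > C, so B > C/(n·r) = 0.446/(1·0.5) = 0.892.

0.892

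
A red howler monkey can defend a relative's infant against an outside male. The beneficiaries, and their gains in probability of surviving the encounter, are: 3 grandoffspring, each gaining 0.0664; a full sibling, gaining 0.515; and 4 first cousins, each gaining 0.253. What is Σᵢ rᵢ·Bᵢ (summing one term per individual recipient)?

r to a grandoffspring = 0.25 (two parent–offspring links: r = (1/2)^2 = 1/4).
r to a full sibling = 1/2 (full sibs share both parents — two paths of length 2: r = 2·(1/2)^2 = 1/2).
r to a first cousin = 0.125 (first cousins share one grandparent pair — two paths of length 4: r = 2·(1/2)^4 = 1/8).
Summing one r·B term per recipient: 3·0.25·0.0664 + 1·0.5·0.515 + 4·0.125·0.253 = 0.4338.

0.4338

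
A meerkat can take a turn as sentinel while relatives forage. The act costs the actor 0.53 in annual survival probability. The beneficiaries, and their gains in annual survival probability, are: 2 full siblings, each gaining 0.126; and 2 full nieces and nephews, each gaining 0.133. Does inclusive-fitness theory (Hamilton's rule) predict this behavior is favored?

Hamilton's rule: the trait is favored when the sum of r·B over every recipient exceeds the actor's cost C.
r to a full sibling = 0.5 (full sibs share both parents — two paths of length 2: r = 2·(1/2)^2 = 1/2).
r to a full niece or nephew = 1/4 (full aunt/uncle↔niece/nephew: two paths of length 3 through the shared grandparent pair: r = 2·(1/2)^3 = 1/4).
Summing one r·B term per recipient: 2·0.5·0.126 + 2·0.25·0.133 = 0.1925.
0.1925 < 0.53: the indirect benefit is less than the cost.

No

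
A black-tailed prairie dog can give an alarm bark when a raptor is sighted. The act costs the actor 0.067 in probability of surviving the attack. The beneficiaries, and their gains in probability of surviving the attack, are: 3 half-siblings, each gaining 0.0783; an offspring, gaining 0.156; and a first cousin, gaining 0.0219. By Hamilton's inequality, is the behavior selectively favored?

Yes

Hamilton's rule: the trait is favored when the sum of r·B over every recipient exceeds the actor's cost C.
r to a half-sibling = 0.25 (half-sibs share one parent — one path of length 2: r = (1/2)^2 = 1/4).
r to an offspring = 0.5 (one parent–offspring link: r = (1/2)^1 = 1/2).
r to a first cousin = 1/8 (first cousins share one grandparent pair — two paths of length 4: r = 2·(1/2)^4 = 1/8).
Summing one r·B term per recipient: 3·0.25·0.0783 + 1·0.5·0.156 + 1·0.125·0.0219 = 0.1394625.
0.1394625 > 0.067: the indirect benefit exceeds the cost.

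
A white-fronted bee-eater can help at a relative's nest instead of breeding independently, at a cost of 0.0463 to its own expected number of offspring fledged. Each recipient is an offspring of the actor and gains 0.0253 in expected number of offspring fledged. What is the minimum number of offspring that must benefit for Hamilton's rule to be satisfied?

r to an offspring = 1/2 (one parent–offspring link: r = (1/2)^1 = 1/2).
Hamilton's rule: n·r·B > C  ⇒  n > C/(r·B) = 0.0463/(0.5·0.0253) = 3.66.
The smallest integer exceeding 3.66 is 4.

4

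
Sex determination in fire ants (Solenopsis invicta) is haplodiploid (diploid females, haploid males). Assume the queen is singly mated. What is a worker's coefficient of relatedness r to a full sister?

Haplodiploid full sisters inherit their father's entire haploid genome identically (contributing 1/2) and on average half of their mother's contribution (1/2 · 1/2 = 1/4); r = 1/2 + 1/4 = 3/4.

0.75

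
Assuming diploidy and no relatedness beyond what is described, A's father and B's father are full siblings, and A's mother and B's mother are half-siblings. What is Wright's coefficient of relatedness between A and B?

Relatedness sums over independent paths through distinct common ancestors.
A and B are related in two ways: first cousins through their fathers (r = 1/8) and half first cousins through their mothers (r = 1/16).
r = 1/8 + 1/16 = 3/16 = 0.1875.

0.1875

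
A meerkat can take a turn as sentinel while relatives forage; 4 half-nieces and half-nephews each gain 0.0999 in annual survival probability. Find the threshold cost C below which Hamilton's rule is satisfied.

r to a half-niece or half-nephew = 1/8 (half-aunt/uncle↔niece/nephew: one path of length 3: r = (1/2)^3 = 1/8).
Hamilton's rule: n·r·B > C, so the trait is favored while C < n·r·B = 4·0.125·0.0999 = 0.04995.

0.04995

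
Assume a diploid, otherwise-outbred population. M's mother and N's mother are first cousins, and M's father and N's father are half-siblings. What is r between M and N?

Independent pedigree routes through distinct common ancestors add.
M and N are related in two ways: second cousins through their mothers (r = 1/32) and half first cousins through their fathers (r = 1/16).
r = 1/32 + 1/16 = 3/32 = 0.09375.

0.09375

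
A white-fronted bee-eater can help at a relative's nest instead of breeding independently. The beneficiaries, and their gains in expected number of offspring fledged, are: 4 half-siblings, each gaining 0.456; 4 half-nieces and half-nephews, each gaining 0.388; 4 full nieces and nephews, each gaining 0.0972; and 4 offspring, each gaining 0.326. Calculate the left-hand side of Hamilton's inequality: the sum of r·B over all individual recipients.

r to a half-sibling = 0.25 (half-sibs share one parent — one path of length 2: r = (1/2)^2 = 1/4).
r to a half-niece or half-nephew = 1/8 (half-aunt/uncle↔niece/nephew: one path of length 3: r = (1/2)^3 = 1/8).
r to a full niece or nephew = 0.25 (full aunt/uncle↔niece/nephew: two paths of length 3 through the shared grandparent pair: r = 2·(1/2)^3 = 1/4).
r to an offspring = 0.5 (one parent–offspring link: r = (1/2)^1 = 1/2).
Summing one r·B term per recipient: 4·0.25·0.456 + 4·0.125·0.388 + 4·0.25·0.0972 + 4·0.5·0.326 = 1.3992.

1.3992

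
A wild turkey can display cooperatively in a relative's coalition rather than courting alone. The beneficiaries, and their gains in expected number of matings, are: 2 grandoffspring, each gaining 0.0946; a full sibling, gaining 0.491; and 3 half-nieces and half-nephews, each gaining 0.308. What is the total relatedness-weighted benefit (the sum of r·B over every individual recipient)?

r to a grandoffspring = 1/4 (two parent–offspring links: r = (1/2)^2 = 1/4).
r to a full sibling = 0.5 (full sibs share both parents — two paths of length 2: r = 2·(1/2)^2 = 1/2).
r to a half-niece or half-nephew = 0.125 (half-aunt/uncle↔niece/nephew: one path of length 3: r = (1/2)^3 = 1/8).
Summing one r·B term per recipient: 2·0.25·0.0946 + 1·0.5·0.491 + 3·0.125·0.308 = 0.4083.

0.4083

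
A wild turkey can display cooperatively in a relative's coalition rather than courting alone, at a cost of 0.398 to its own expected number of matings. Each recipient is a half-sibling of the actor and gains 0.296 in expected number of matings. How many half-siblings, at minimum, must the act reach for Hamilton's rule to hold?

6

r to a half-sibling = 0.25 (half-sibs share one parent — one path of length 2: r = (1/2)^2 = 1/4).
Hamilton's rule: n·r·B > C  ⇒  n > C/(r·B) = 0.398/(0.25·0.296) = 5.378.
The smallest integer exceeding 5.378 is 6.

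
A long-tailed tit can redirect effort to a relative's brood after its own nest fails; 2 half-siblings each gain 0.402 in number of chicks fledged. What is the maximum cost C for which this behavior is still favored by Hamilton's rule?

r to a half-sibling = 0.25 (half-sibs share one parent — one path of length 2: r = (1/2)^2 = 1/4).
Hamilton's rule: n·r·B > C, so the trait is favored while C < n·r·B = 2·0.25·0.402 = 0.201.

0.201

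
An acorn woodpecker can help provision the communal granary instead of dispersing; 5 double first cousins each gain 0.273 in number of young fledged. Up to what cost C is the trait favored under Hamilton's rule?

0.34125

r to a double first cousin = 0.25 (double first cousins share both grandparent pairs — four paths of length 4: r = 4·(1/2)^4 = 1/4).
Hamilton's rule: n·r·B > C, so the trait is favored while C < n·r·B = 5·0.25·0.273 = 0.34125.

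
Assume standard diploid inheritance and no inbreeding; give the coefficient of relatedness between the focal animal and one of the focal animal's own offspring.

0.5

Each parent–offspring link contributes a factor of 1/2, and independent paths through distinct common ancestors add.
One parent–offspring link: r = (1/2)^1 = 1/2.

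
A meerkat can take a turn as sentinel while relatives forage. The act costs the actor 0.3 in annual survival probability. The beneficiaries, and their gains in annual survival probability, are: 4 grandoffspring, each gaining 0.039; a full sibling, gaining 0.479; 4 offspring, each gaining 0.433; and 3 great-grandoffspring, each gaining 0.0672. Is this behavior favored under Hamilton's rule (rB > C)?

Hamilton's rule: the trait is favored when the sum of r·B over every recipient exceeds the actor's cost C.
r to a grandoffspring = 0.25 (two parent–offspring links: r = (1/2)^2 = 1/4).
r to a full sibling = 0.5 (full sibs share both parents — two paths of length 2: r = 2·(1/2)^2 = 1/2).
r to an offspring = 1/2 (one parent–offspring link: r = (1/2)^1 = 1/2).
r to a great-grandoffspring = 1/8 (three parent–offspring links: r = (1/2)^3 = 1/8).
Summing one r·B term per recipient: 4·0.25·0.039 + 1·0.5·0.479 + 4·0.5·0.433 + 3·0.125·0.0672 = 1.1697.
1.1697 > 0.3: the indirect benefit exceeds the cost.

Yes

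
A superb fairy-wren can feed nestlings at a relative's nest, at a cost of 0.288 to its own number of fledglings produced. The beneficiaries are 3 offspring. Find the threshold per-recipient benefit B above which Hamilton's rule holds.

0.192

r to an offspring = 1/2 (one parent–offspring link: r = (1/2)^1 = 1/2).
Hamilton's rule with n recipients of equal r: n·r·B > C, so B > C/(n·r) = 0.288/(3·0.5) = 0.192.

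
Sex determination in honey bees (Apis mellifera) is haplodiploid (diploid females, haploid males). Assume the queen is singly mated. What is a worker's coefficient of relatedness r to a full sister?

Haplodiploid full sisters inherit their father's entire haploid genome identically (contributing 1/2) and on average half of their mother's contribution (1/2 · 1/2 = 1/4); r = 1/2 + 1/4 = 3/4.

0.75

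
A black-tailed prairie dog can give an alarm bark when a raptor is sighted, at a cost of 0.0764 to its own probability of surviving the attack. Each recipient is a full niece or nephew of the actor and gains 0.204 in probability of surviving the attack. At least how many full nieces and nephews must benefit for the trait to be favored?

r to a full niece or nephew = 1/4 (full aunt/uncle↔niece/nephew: two paths of length 3 through the shared grandparent pair: r = 2·(1/2)^3 = 1/4).
Hamilton's rule: n·r·B > C  ⇒  n > C/(r·B) = 0.0764/(0.25·0.204) = 1.498.
The smallest integer exceeding 1.498 is 2.

2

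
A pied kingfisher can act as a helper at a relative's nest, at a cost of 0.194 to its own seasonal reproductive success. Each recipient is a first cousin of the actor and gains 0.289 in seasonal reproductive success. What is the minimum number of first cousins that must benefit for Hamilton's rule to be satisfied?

r to a first cousin = 1/8 (first cousins share one grandparent pair — two paths of length 4: r = 2·(1/2)^4 = 1/8).
Hamilton's rule: n·r·B > C  ⇒  n > C/(r·B) = 0.194/(0.125·0.289) = 5.37.
The smallest integer exceeding 5.37 is 6.

6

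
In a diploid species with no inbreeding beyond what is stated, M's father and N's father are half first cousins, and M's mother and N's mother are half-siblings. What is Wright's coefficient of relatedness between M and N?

0.078125

Relatedness sums over independent paths through distinct common ancestors.
M and N are related in two ways: half second cousins through their fathers (r = 1/64) and half first cousins through their mothers (r = 1/16).
r = 1/64 + 1/16 = 0.078125.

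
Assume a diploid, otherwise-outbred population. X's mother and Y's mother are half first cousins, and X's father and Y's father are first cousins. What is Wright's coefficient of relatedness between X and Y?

Wright's path rule: contributions from independent ancestry routes add.
X and Y are related in two ways: half second cousins through their mothers (r = 1/64) and second cousins through their fathers (r = 1/32).
r = 1/64 + 1/32 = 3/64 = 0.046875.

0.046875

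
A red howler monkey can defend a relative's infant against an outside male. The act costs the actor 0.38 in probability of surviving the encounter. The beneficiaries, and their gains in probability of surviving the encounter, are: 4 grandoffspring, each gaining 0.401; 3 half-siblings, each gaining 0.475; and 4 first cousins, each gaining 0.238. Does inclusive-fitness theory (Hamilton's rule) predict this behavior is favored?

Yes

Hamilton's rule: the trait is favored when the sum of r·B over every recipient exceeds the actor's cost C.
r to a grandoffspring = 0.25 (two parent–offspring links: r = (1/2)^2 = 1/4).
r to a half-sibling = 1/4 (half-sibs share one parent — one path of length 2: r = (1/2)^2 = 1/4).
r to a first cousin = 0.125 (first cousins share one grandparent pair — two paths of length 4: r = 2·(1/2)^4 = 1/8).
Summing one r·B term per recipient: 4·0.25·0.401 + 3·0.25·0.475 + 4·0.125·0.238 = 0.87625.
0.87625 > 0.38: the indirect benefit exceeds the cost.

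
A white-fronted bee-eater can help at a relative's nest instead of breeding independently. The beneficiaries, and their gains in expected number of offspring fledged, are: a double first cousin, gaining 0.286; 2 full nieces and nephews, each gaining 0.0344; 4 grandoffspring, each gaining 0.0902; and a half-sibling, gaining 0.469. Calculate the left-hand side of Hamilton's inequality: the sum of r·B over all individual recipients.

0.29615

r to a double first cousin = 0.25 (double first cousins share both grandparent pairs — four paths of length 4: r = 4·(1/2)^4 = 1/4).
r to a full niece or nephew = 0.25 (full aunt/uncle↔niece/nephew: two paths of length 3 through the shared grandparent pair: r = 2·(1/2)^3 = 1/4).
r to a grandoffspring = 0.25 (two parent–offspring links: r = (1/2)^2 = 1/4).
r to a half-sibling = 1/4 (half-sibs share one parent — one path of length 2: r = (1/2)^2 = 1/4).
Summing one r·B term per recipient: 1·0.25·0.286 + 2·0.25·0.0344 + 4·0.25·0.0902 + 1·0.25·0.469 = 0.29615.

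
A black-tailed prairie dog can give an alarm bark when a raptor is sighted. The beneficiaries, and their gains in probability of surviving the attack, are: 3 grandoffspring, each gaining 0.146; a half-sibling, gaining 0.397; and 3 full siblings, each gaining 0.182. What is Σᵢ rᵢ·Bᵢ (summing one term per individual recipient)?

r to a grandoffspring = 1/4 (two parent–offspring links: r = (1/2)^2 = 1/4).
r to a half-sibling = 0.25 (half-sibs share one parent — one path of length 2: r = (1/2)^2 = 1/4).
r to a full sibling = 1/2 (full sibs share both parents — two paths of length 2: r = 2·(1/2)^2 = 1/2).
Summing one r·B term per recipient: 3·0.25·0.146 + 1·0.25·0.397 + 3·0.5·0.182 = 0.48175.

0.48175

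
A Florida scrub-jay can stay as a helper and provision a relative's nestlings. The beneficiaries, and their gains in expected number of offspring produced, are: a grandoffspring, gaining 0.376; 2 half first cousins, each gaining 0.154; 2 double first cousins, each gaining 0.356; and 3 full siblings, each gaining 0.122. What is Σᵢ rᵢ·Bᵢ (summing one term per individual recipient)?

r to a grandoffspring = 0.25 (two parent–offspring links: r = (1/2)^2 = 1/4).
r to a half first cousin = 1/16 (half first cousins share one grandparent — one path of length 4: r = (1/2)^4 = 1/16).
r to a double first cousin = 1/4 (double first cousins share both grandparent pairs — four paths of length 4: r = 4·(1/2)^4 = 1/4).
r to a full sibling = 1/2 (full sibs share both parents — two paths of length 2: r = 2·(1/2)^2 = 1/2).
Summing one r·B term per recipient: 1·0.25·0.376 + 2·0.0625·0.154 + 2·0.25·0.356 + 3·0.5·0.122 = 0.47425.

0.47425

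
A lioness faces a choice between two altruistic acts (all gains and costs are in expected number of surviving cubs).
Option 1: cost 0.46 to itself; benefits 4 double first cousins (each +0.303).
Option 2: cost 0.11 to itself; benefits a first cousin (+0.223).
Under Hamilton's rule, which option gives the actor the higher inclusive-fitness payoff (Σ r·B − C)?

Option 2

Option 1: r to a double first cousin = 0.25.
Option 1: Σ r·B − C = (4·0.25·0.303) − 0.46 = -0.157.
Option 2: r to a first cousin = 0.125.
Option 2: Σ r·B − C = (1·0.125·0.223) − 0.11 = -0.082125.
Option 2 has the higher net inclusive-fitness payoff.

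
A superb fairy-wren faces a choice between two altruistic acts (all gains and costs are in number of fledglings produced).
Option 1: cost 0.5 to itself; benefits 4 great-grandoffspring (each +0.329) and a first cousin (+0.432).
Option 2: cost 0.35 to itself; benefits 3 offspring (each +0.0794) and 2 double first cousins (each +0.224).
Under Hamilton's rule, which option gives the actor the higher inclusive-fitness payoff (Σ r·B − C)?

Option 2

Option 1: r to a great-grandoffspring = 0.125.
Option 1: r to a first cousin = 0.125.
Option 1: Σ r·B − C = (4·0.125·0.329 + 1·0.125·0.432) − 0.5 = -0.2815.
Option 2: r to an offspring = 0.5.
Option 2: r to a double first cousin = 0.25.
Option 2: Σ r·B − C = (3·0.5·0.0794 + 2·0.25·0.224) − 0.35 = -0.1189.
Option 2 has the higher net inclusive-fitness payoff.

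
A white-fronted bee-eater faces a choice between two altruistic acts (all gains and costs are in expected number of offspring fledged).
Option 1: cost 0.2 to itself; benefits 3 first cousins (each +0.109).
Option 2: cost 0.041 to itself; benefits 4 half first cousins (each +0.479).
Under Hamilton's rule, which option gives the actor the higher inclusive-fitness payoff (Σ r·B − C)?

Option 2

Option 1: r to a first cousin = 0.125.
Option 1: Σ r·B − C = (3·0.125·0.109) − 0.2 = -0.159125.
Option 2: r to a half first cousin = 0.0625.
Option 2: Σ r·B − C = (4·0.0625·0.479) − 0.041 = 0.07875.
Option 2 has the higher net inclusive-fitness payoff.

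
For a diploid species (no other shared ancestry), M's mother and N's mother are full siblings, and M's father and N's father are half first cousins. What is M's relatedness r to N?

Relatedness sums over independent paths through distinct common ancestors.
M and N are related in two ways: first cousins through their mothers (r = 1/8) and half second cousins through their fathers (r = 1/64).
r = 1/8 + 1/64 = 9/64 = 0.140625.

0.140625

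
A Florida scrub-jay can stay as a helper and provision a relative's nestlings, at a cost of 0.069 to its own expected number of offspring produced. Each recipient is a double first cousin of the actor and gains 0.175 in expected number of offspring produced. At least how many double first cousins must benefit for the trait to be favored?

2

r to a double first cousin = 1/4 (double first cousins share both grandparent pairs — four paths of length 4: r = 4·(1/2)^4 = 1/4).
Hamilton's rule: n·r·B > C  ⇒  n > C/(r·B) = 0.069/(0.25·0.175) = 1.577.
The smallest integer exceeding 1.577 is 2.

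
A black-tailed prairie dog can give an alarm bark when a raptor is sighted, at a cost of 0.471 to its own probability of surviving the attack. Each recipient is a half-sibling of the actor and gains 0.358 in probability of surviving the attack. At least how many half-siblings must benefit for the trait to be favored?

6

r to a half-sibling = 0.25 (half-sibs share one parent — one path of length 2: r = (1/2)^2 = 1/4).
Hamilton's rule: n·r·B > C  ⇒  n > C/(r·B) = 0.471/(0.25·0.358) = 5.263.
The smallest integer exceeding 5.263 is 6.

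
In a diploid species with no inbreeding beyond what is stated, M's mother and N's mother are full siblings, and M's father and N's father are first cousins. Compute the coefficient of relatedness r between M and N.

0.15625

With two independent routes of shared ancestry, r is the sum of the two contributions.
M and N are related in two ways: first cousins through their mothers (r = 1/8) and second cousins through their fathers (r = 1/32).
r = 1/8 + 1/32 = 0.15625.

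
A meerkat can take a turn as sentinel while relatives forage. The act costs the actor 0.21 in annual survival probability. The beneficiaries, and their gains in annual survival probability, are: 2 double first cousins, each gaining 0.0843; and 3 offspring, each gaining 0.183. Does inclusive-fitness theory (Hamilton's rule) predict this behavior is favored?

Yes

Hamilton's rule: the trait is favored when the sum of r·B over every recipient exceeds the actor's cost C.
r to a double first cousin = 0.25 (double first cousins share both grandparent pairs — four paths of length 4: r = 4·(1/2)^4 = 1/4).
r to an offspring = 1/2 (one parent–offspring link: r = (1/2)^1 = 1/2).
Summing one r·B term per recipient: 2·0.25·0.0843 + 3·0.5·0.183 = 0.31665.
0.31665 > 0.21: the indirect benefit exceeds the cost.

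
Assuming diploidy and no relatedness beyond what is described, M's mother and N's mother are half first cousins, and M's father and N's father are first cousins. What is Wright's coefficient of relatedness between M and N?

0.046875

With two independent routes of shared ancestry, r is the sum of the two contributions.
M and N are related in two ways: half second cousins through their mothers (r = 1/64) and second cousins through their fathers (r = 1/32).
r = 1/64 + 1/32 = 0.046875.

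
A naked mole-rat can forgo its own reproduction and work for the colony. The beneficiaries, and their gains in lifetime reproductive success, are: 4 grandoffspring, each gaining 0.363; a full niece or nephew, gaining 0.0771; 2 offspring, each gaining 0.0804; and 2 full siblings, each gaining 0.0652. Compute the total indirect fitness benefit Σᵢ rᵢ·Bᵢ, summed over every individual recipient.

r to a grandoffspring = 1/4 (two parent–offspring links: r = (1/2)^2 = 1/4).
r to a full niece or nephew = 1/4 (full aunt/uncle↔niece/nephew: two paths of length 3 through the shared grandparent pair: r = 2·(1/2)^3 = 1/4).
r to an offspring = 1/2 (one parent–offspring link: r = (1/2)^1 = 1/2).
r to a full sibling = 1/2 (full sibs share both parents — two paths of length 2: r = 2·(1/2)^2 = 1/2).
Summing one r·B term per recipient: 4·0.25·0.363 + 1·0.25·0.0771 + 2·0.5·0.0804 + 2·0.5·0.0652 = 0.527875.

0.527875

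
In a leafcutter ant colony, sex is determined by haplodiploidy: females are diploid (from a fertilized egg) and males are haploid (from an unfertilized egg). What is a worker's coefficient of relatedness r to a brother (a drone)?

Her haploid brother carries none of their father's genes and a random half of their mother's genome; that half matches the maternal half of her own genome with probability 1/2: r = 1/2 · 1/2 = 1/4.

0.25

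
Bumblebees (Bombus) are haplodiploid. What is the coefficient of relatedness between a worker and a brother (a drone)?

0.25

Her haploid brother carries none of their father's genes and a random half of their mother's genome; that half matches the maternal half of her own genome with probability 1/2: r = 1/2 · 1/2 = 1/4.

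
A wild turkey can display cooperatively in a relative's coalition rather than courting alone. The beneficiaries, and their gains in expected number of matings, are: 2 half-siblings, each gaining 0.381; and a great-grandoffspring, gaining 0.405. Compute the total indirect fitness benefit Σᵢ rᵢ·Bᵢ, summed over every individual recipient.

r to a half-sibling = 0.25 (half-sibs share one parent — one path of length 2: r = (1/2)^2 = 1/4).
r to a great-grandoffspring = 1/8 (three parent–offspring links: r = (1/2)^3 = 1/8).
Summing one r·B term per recipient: 2·0.25·0.381 + 1·0.125·0.405 = 0.241125.

0.241125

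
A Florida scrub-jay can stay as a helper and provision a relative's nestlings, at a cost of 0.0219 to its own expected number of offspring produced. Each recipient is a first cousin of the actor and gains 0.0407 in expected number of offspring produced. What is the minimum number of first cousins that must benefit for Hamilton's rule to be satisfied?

5

r to a first cousin = 1/8 (first cousins share one grandparent pair — two paths of length 4: r = 2·(1/2)^4 = 1/8).
Hamilton's rule: n·r·B > C  ⇒  n > C/(r·B) = 0.0219/(0.125·0.0407) = 4.305.
The smallest integer exceeding 4.305 is 5.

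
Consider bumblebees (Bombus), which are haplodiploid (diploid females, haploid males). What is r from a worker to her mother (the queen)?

0.5

One meiotic link between diploid queen and diploid daughter: r = 1/2.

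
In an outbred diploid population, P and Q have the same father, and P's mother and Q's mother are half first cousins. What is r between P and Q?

Independent pedigree routes through distinct common ancestors add.
P and Q are related in two ways: half-sibs through their shared father (r = 1/4) and half second cousins through their mothers (r = 1/64).
r = 1/4 + 1/64 = 0.265625.

0.265625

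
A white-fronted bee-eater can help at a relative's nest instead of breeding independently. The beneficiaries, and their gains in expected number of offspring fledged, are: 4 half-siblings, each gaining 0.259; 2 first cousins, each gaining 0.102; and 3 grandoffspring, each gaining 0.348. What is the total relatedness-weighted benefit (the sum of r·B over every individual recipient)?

r to a half-sibling = 1/4 (half-sibs share one parent — one path of length 2: r = (1/2)^2 = 1/4).
r to a first cousin = 0.125 (first cousins share one grandparent pair — two paths of length 4: r = 2·(1/2)^4 = 1/8).
r to a grandoffspring = 0.25 (two parent–offspring links: r = (1/2)^2 = 1/4).
Summing one r·B term per recipient: 4·0.25·0.259 + 2·0.125·0.102 + 3·0.25·0.348 = 0.5455.

0.5455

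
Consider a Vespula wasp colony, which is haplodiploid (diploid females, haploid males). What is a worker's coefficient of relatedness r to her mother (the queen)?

0.5

One meiotic link between diploid queen and diploid daughter: r = 1/2.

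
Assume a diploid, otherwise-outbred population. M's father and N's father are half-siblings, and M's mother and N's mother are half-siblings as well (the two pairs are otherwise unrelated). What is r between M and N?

Relatedness sums over independent paths through distinct common ancestors.
M and N are related in two ways: half first cousins through their fathers (r = 1/16) and half first cousins through their mothers (r = 1/16).
r = 1/16 + 1/16 = 1/8 = 0.125.

0.125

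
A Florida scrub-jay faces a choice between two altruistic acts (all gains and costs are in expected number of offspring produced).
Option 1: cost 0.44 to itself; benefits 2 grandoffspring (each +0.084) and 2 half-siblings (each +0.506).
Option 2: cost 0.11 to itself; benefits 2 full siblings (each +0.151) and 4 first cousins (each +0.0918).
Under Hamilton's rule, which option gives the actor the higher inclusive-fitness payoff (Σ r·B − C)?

Option 2

Option 1: r to a grandoffspring = 0.25.
Option 1: r to a half-sibling = 0.25.
Option 1: Σ r·B − C = (2·0.25·0.084 + 2·0.25·0.506) − 0.44 = -0.145.
Option 2: r to a full sibling = 0.5.
Option 2: r to a first cousin = 0.125.
Option 2: Σ r·B − C = (2·0.5·0.151 + 4·0.125·0.0918) − 0.11 = 0.0869.
Option 2 has the higher net inclusive-fitness payoff.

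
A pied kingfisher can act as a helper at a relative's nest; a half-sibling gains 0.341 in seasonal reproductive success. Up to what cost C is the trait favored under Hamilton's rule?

r to a half-sibling = 0.25 (half-sibs share one parent — one path of length 2: r = (1/2)^2 = 1/4).
Hamilton's rule: n·r·B > C, so the trait is favored while C < n·r·B = 1·0.25·0.341 = 0.08525.

0.08525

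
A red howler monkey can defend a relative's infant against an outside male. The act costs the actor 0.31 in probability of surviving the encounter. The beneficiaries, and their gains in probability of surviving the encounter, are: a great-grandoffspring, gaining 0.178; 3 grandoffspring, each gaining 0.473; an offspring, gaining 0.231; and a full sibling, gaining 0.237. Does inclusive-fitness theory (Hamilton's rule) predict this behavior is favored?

Hamilton's rule: the trait is favored when the sum of r·B over every recipient exceeds the actor's cost C.
r to a great-grandoffspring = 1/8 (three parent–offspring links: r = (1/2)^3 = 1/8).
r to a grandoffspring = 0.25 (two parent–offspring links: r = (1/2)^2 = 1/4).
r to an offspring = 0.5 (one parent–offspring link: r = (1/2)^1 = 1/2).
r to a full sibling = 1/2 (full sibs share both parents — two paths of length 2: r = 2·(1/2)^2 = 1/2).
Summing one r·B term per recipient: 1·0.125·0.178 + 3·0.25·0.473 + 1·0.5·0.231 + 1·0.5·0.237 = 0.611.
0.611 > 0.31: the indirect benefit exceeds the cost.

Yes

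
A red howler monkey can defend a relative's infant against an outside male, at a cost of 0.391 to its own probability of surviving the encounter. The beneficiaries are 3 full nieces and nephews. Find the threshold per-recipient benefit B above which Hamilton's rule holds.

0.5213

r to a full niece or nephew = 1/4 (full aunt/uncle↔niece/nephew: two paths of length 3 through the shared grandparent pair: r = 2·(1/2)^3 = 1/4).
Hamilton's rule with n recipients of equal r: n·r·B > C, so B > C/(n·r) = 0.391/(3·0.25) = 0.5213.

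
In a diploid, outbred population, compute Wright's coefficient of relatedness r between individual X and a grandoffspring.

Two parent–offspring links: r = (1/2)^2 = 1/4.

0.25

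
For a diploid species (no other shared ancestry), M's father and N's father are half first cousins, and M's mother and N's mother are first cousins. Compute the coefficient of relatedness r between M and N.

0.046875

With two independent routes of shared ancestry, r is the sum of the two contributions.
M and N are related in two ways: half second cousins through their fathers (r = 1/64) and second cousins through their mothers (r = 1/32).
r = 1/64 + 1/32 = 3/64 = 0.046875.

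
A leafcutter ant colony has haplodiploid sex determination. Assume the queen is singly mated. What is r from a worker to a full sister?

0.75

Haplodiploid full sisters inherit their father's entire haploid genome identically (contributing 1/2) and on average half of their mother's contribution (1/2 · 1/2 = 1/4); r = 1/2 + 1/4 = 3/4.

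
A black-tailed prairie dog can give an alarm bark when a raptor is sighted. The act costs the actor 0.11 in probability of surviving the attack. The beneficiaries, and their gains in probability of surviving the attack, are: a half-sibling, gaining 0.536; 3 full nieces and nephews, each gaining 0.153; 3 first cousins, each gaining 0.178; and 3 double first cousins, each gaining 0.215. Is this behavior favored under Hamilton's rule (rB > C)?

Yes

Hamilton's rule: the trait is favored when the sum of r·B over every recipient exceeds the actor's cost C.
r to a half-sibling = 0.25 (half-sibs share one parent — one path of length 2: r = (1/2)^2 = 1/4).
r to a full niece or nephew = 0.25 (full aunt/uncle↔niece/nephew: two paths of length 3 through the shared grandparent pair: r = 2·(1/2)^3 = 1/4).
r to a first cousin = 1/8 (first cousins share one grandparent pair — two paths of length 4: r = 2·(1/2)^4 = 1/8).
r to a double first cousin = 0.25 (double first cousins share both grandparent pairs — four paths of length 4: r = 4·(1/2)^4 = 1/4).
Summing one r·B term per recipient: 1·0.25·0.536 + 3·0.25·0.153 + 3·0.125·0.178 + 3·0.25·0.215 = 0.47675.
0.47675 > 0.11: the indirect benefit exceeds the cost.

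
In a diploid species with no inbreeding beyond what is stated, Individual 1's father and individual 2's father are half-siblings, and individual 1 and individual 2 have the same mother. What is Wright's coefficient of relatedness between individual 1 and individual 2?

Wright's path rule: contributions from independent ancestry routes add.
Individual 1 and individual 2 are related in two ways: half first cousins through their fathers (r = 1/16) and half-sibs through their shared mother (r = 1/4).
r = 1/16 + 1/4 = 5/16 = 0.3125.

0.3125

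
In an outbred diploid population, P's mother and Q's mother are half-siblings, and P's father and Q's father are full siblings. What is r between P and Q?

0.1875

Relatedness sums over independent paths through distinct common ancestors.
P and Q are related in two ways: half first cousins through their mothers (r = 1/16) and first cousins through their fathers (r = 1/8).
r = 1/16 + 1/8 = 0.1875.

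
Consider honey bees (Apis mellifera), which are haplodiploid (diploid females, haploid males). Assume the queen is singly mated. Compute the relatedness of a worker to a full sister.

Haplodiploid full sisters inherit their father's entire haploid genome identically (contributing 1/2) and on average half of their mother's contribution (1/2 · 1/2 = 1/4); r = 1/2 + 1/4 = 3/4.

0.75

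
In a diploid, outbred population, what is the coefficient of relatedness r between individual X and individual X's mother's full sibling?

Each parent–offspring link contributes a factor of 1/2, and independent paths through distinct common ancestors add.
Full aunt/uncle↔niece/nephew: two paths of length 3 through the shared grandparent pair: r = 2·(1/2)^3 = 1/4.

0.25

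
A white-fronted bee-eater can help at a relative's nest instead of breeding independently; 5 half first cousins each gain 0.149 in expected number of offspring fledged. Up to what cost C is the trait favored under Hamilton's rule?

r to a half first cousin = 0.0625 (half first cousins share one grandparent — one path of length 4: r = (1/2)^4 = 1/16).
Hamilton's rule: n·r·B > C, so the trait is favored while C < n·r·B = 5·0.0625·0.149 = 0.0465625.

0.0465625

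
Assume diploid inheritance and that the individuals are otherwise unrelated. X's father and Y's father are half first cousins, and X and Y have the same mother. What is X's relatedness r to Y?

0.265625

Wright's path rule: contributions from independent ancestry routes add.
X and Y are related in two ways: half second cousins through their fathers (r = 1/64) and half-sibs through their shared mother (r = 1/4).
r = 1/64 + 1/4 = 0.265625.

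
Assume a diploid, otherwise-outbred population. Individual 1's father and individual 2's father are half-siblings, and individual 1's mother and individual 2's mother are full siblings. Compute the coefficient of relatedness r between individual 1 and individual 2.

0.1875

Independent pedigree routes through distinct common ancestors add.
Individual 1 and individual 2 are related in two ways: half first cousins through their fathers (r = 1/16) and first cousins through their mothers (r = 1/8).
r = 1/16 + 1/8 = 0.1875.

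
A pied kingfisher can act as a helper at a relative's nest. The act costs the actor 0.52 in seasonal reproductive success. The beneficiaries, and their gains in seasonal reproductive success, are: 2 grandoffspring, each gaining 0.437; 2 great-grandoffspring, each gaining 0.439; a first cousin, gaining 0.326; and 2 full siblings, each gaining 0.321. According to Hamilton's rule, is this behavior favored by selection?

Yes

Hamilton's rule: the trait is favored when the sum of r·B over every recipient exceeds the actor's cost C.
r to a grandoffspring = 1/4 (two parent–offspring links: r = (1/2)^2 = 1/4).
r to a great-grandoffspring = 0.125 (three parent–offspring links: r = (1/2)^3 = 1/8).
r to a first cousin = 0.125 (first cousins share one grandparent pair — two paths of length 4: r = 2·(1/2)^4 = 1/8).
r to a full sibling = 0.5 (full sibs share both parents — two paths of length 2: r = 2·(1/2)^2 = 1/2).
Summing one r·B term per recipient: 2·0.25·0.437 + 2·0.125·0.439 + 1·0.125·0.326 + 2·0.5·0.321 = 0.69.
0.69 > 0.52: the indirect benefit exceeds the cost.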